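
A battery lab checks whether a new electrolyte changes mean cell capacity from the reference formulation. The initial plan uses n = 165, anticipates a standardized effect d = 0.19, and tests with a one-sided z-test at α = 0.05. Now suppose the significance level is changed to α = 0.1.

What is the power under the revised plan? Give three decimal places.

δ = d·√n = 0.19 × √165 = 2.4406 (unchanged). New critical value: z_{0.1} = 1.282.
Revised power = P(Z > 1.282 − δ) = Φ(1.159) = 0.8768.

Power ≈ 0.877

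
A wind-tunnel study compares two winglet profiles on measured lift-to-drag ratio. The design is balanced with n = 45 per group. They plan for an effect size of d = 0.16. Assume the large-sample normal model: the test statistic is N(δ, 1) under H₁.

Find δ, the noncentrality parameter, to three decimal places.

δ ≈ 0.759

δ = d·√(n/2) = 0.16 × √(45/2) = 0.7589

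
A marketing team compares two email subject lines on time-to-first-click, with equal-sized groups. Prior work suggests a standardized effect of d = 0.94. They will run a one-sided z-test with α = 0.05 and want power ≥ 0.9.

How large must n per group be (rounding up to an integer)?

For power 0.9 need Φ(δ − z_{0.05}) = 0.9, so δ = z_{0.05} + z_{0.10} = 1.645 + 1.282 = 2.926.
δ = d·√(n/2) ⇒ n = 2(δ/d)² = 2 × (2.926 / 0.94)² = 19.38.
Rounding up, n = 20 per group.

n = 20 per group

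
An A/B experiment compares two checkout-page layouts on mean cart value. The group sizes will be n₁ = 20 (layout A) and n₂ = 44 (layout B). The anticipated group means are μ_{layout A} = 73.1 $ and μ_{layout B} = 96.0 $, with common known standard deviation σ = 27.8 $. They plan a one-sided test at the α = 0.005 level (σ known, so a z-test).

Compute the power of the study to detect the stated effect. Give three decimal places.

Power ≈ 0.684

Standardized effect: d = |μ_{layout A} − μ_{layout B}| / σ = |73.1 − 96.0| / 27.8 = 0.8237
Noncentrality parameter: δ = d / √(1/n₁ + 1/n₂) = 0.8237 / √(1/20 + 1/44) = 3.0545
One-sided α = 0.005 → critical value z_{0.005} = 2.576.
Power = Φ(δ − 2.576) = Φ(0.479) = 0.6839.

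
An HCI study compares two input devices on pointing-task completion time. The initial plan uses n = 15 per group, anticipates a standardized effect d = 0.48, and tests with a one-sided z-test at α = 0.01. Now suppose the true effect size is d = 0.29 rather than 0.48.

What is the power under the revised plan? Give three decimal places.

With d = 0.29: δ = d·√(n/2) = 0.29 × √(15/2) = 0.7942. Critical value z_{0.01} = 2.326.
Revised power = P(Z > 2.326 − δ) = Φ(-1.532) = 0.0627.

Power ≈ 0.063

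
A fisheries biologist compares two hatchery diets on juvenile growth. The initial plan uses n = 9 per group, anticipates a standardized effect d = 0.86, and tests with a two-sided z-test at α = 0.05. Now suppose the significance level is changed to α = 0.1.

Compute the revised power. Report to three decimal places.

δ = d·√(n/2) = 0.86 × √(9/2) = 1.8243 (unchanged). New critical value: z_{0.05} = 1.645.
Revised power = Φ(δ − 1.645) + Φ(−δ − 1.645) = Φ(0.179) + Φ(-3.469) = 0.5712 + 0.0003 = 0.5715.

Power ≈ 0.571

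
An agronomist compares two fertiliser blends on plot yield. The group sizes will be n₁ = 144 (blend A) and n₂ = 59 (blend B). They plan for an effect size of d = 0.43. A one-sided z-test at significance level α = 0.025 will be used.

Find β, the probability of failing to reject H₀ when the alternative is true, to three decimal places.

Noncentrality parameter: λ = d / √(1/n₁ + 1/n₂) = 0.43 / √(1/144 + 1/59) = 2.7818
One-sided α = 0.025 → critical value z_{0.025} = 1.960.
Power = Φ(λ − 1.960) = Φ(0.822) = 0.7944.
Type II error: β = 1 − power = 1 − 0.7944 = 0.2056.

β ≈ 0.206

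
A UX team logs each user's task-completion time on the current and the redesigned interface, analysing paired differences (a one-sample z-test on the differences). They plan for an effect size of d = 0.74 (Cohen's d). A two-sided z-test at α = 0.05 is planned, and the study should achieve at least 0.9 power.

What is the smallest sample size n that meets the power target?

n = 20

Set Φ(δ − 1.960) = 0.9; then δ − 1.960 = Φ⁻¹(0.9) = 1.282, giving δ = 3.242.
(Ignoring the negligible lower-tail rejection probability gives the usual closed-form inversion.)
δ = d·√n ⇒ n = (δ/d)² = (3.242 / 0.74)² = 19.19.
Round up to the next whole unit.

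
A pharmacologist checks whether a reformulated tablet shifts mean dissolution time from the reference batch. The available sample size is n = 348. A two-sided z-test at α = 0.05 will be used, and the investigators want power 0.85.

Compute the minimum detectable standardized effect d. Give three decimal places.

Need Φ(δ − 1.960) = 0.85, so δ = 1.960 + 1.036 = 2.996.
(The second rejection-region term Φ(−δ − z_{α/2}) is negligible and dropped.)
δ = d·√n ⇒ d = δ/√n = 2.996/√348 = 0.1606.

d ≈ 0.161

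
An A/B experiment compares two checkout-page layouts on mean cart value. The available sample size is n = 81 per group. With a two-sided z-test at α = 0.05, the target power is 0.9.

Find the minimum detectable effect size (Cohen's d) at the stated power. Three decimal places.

d ≈ 0.509

Required noncentrality: δ = z_{0.025} + z_{0.10} = 1.960 + 1.282 = 3.242.
(Lower-tail contribution to power is negligible for δ > 0.)
δ = d·√(n/2) ⇒ d = δ/√(n/2) = 3.242/√(81/2) = 0.5094.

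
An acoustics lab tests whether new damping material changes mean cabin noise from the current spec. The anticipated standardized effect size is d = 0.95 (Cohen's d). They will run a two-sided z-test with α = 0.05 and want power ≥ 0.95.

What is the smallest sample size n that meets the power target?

Set Φ(δ − 1.960) = 0.95; then δ − 1.960 = Φ⁻¹(0.95) = 1.645, giving δ = 3.605.
(The Φ(−δ − z_{α/2}) term is vanishingly small for δ > 0 and is dropped in the standard sample-size formula.)
δ = d·√n ⇒ n = (δ/d)² = (3.605 / 0.95)² = 14.40.
Rounding up, n = 15.

n = 15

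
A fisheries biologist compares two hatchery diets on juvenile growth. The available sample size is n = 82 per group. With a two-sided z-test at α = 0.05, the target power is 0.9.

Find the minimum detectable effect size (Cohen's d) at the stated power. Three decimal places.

Required noncentrality: δ = z_{0.025} + z_{0.10} = 1.960 + 1.282 = 3.242.
(Lower-tail contribution to power is negligible for δ > 0.)
δ = d·√(n/2) ⇒ d = δ/√(n/2) = 3.242/√(82/2) = 0.5062.

d ≈ 0.506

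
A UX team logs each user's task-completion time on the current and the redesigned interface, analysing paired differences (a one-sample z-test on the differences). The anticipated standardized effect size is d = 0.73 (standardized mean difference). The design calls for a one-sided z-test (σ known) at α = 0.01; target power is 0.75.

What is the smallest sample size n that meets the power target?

n = 17

For power 0.75 need Φ(δ − z_{0.01}) = 0.75, so δ = z_{0.01} + z_{0.25} = 2.326 + 0.674 = 3.001.
δ = d·√n ⇒ n = (δ/d)² = (3.001 / 0.73)² = 16.90.
Round up to the next whole unit.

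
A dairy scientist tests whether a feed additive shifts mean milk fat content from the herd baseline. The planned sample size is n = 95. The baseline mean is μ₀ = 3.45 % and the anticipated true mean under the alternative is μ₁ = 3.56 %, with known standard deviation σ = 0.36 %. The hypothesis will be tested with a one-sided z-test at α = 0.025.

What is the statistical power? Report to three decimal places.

Power ≈ 0.846

Standardized effect: d = |μ₁ − μ₀| / σ = |3.56 − 3.45| / 0.36 = 0.3056
Noncentrality parameter: δ = d·√n = 0.3056 × √95 = 2.9782
Critical value for a one-sided test at α = 0.025: z_α = 1.960.
Power = P(Z > 1.960 − δ) = Φ(1.018) = 0.8457.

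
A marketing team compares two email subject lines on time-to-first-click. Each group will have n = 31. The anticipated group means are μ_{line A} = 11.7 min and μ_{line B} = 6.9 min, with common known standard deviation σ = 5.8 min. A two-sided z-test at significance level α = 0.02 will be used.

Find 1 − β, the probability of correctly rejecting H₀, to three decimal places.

Standardized effect: d = |μ_{line A} − μ_{line B}| / σ = |11.7 − 6.9| / 5.8 = 0.8276
Noncentrality parameter: δ = d·√(n/2) = 0.8276 × √(31/2) = 3.2582
Critical value for a two-sided test at α = 0.02: z_{α/2} = 2.326.
Power = Φ(δ − 2.326) + Φ(−δ − 2.326) = Φ(0.932) + Φ(-5.585) = 0.8243 + 0.0000 = 0.8243.

Power ≈ 0.824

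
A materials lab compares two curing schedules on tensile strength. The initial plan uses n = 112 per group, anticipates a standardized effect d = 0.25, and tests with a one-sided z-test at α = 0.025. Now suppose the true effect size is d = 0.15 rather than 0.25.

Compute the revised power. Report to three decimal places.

Power ≈ 0.201

With d = 0.15: δ = d·√(n/2) = 0.15 × √(112/2) = 1.1225. Critical value z_{0.025} = 1.960.
Revised power = Φ(δ − 1.960) = Φ(-0.837) = 0.2012.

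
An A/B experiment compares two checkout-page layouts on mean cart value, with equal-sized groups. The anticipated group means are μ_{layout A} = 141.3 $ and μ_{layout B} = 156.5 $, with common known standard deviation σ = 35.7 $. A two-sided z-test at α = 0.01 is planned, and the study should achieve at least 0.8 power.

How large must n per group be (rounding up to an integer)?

Standardized effect: d = |μ_{layout A} − μ_{layout B}| / σ = |141.3 − 156.5| / 35.7 = 0.4258
For power 0.8 need Φ(δ − z_{0.005}) = 0.8, so δ = z_{0.005} + z_{0.20} = 2.576 + 0.842 = 3.417.
(The Φ(−δ − z_{α/2}) term is vanishingly small for δ > 0 and is dropped in the standard sample-size formula.)
δ = d·√(n/2) ⇒ n = 2(δ/d)² = 2 × (3.417 / 0.4258)² = 128.85.
Round up to the next whole unit.

n = 129 per group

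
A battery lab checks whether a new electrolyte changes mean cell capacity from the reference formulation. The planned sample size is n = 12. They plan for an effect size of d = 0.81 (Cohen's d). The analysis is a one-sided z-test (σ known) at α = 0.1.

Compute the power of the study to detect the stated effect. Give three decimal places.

Noncentrality parameter: δ = d·√n = 0.81 × √12 = 2.8059
One-sided α = 0.1 → critical value z_{0.1} = 1.282.
Power = P(Z > 1.282 − δ) = Φ(1.524) = 0.9363.

Power ≈ 0.936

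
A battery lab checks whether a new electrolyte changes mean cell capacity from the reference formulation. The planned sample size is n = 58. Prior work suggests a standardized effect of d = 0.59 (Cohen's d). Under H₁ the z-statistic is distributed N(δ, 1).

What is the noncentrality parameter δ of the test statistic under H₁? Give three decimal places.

δ ≈ 4.493

The noncentrality parameter scales effect size by the design's sample-size factor: δ = d·√n = 0.59 × √58 = 4.4933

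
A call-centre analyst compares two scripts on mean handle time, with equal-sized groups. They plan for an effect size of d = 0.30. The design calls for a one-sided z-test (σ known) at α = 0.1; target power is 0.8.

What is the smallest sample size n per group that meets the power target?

n = 101 per group

Set Φ(δ − 1.282) = 0.8; then δ − 1.282 = Φ⁻¹(0.8) = 0.842, giving δ = 2.123.
δ = d·√(n/2) ⇒ n = 2(δ/d)² = 2 × (2.123 / 0.30)² = 100.17.
Rounding up, n = 101 per group.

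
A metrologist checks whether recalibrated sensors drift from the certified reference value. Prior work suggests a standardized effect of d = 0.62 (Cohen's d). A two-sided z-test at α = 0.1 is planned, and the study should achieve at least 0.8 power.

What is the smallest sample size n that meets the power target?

n = 17

Set Φ(δ − 1.645) = 0.8; then δ − 1.645 = Φ⁻¹(0.8) = 0.842, giving δ = 2.486.
(Ignoring the negligible lower-tail rejection probability gives the usual closed-form inversion.)
δ = d·√n ⇒ n = (δ/d)² = (2.486 / 0.62)² = 16.08.
Rounding up, n = 17.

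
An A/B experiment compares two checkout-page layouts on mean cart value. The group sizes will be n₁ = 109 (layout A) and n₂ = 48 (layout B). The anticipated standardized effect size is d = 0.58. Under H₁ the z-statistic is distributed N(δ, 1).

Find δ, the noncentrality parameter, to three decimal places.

δ ≈ 3.348

δ = d / √(1/n₁ + 1/n₂) = 0.58 / √(1/109 + 1/48) = 3.3482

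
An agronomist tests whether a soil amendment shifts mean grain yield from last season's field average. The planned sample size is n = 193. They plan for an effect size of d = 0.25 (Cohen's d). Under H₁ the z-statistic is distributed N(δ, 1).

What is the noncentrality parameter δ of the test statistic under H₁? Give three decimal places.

δ ≈ 3.473

δ = d·√n = 0.25 × √193 = 3.4731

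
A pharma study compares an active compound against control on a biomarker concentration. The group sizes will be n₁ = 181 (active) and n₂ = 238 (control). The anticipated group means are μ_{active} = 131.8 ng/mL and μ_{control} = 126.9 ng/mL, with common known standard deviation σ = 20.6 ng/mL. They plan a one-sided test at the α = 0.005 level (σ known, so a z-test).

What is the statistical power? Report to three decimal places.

Standardized effect: d = |μ_{active} − μ_{control}| / σ = |131.8 − 126.9| / 20.6 = 0.2379
Noncentrality parameter: δ = d / √(1/n₁ + 1/n₂) = 0.2379 / √(1/181 + 1/238) = 2.4118
One-sided α = 0.005 → critical value z_{0.005} = 2.576.
Power = Φ(δ − 2.576) = Φ(-0.164) = 0.4349.

Power ≈ 0.435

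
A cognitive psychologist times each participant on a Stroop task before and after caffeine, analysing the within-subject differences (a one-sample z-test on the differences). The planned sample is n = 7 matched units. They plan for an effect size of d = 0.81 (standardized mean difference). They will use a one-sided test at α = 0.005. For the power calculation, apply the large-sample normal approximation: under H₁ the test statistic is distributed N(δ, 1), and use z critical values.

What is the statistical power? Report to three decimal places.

Power ≈ 0.333

Noncentrality parameter: δ = d·√n = 0.81 × √7 = 2.1431
One-sided α = 0.005 → critical value z_{0.005} = 2.576.
Power = Φ(δ − 2.576) = Φ(-0.433) = 0.3326.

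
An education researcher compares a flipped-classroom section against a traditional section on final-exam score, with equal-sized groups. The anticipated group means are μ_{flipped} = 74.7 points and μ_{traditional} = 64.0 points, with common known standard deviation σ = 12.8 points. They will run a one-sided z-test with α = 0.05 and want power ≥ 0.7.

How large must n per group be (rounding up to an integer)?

n = 14 per group

Standardized effect: d = |μ_{flipped} − μ_{traditional}| / σ = |74.7 − 64.0| / 12.8 = 0.8359
Set Φ(δ − 1.645) = 0.7; then δ − 1.645 = Φ⁻¹(0.7) = 0.524, giving δ = 2.169.
δ = d·√(n/2) ⇒ n = 2(δ/d)² = 2 × (2.169 / 0.8359)² = 13.47.
Rounding up, n = 14 per group.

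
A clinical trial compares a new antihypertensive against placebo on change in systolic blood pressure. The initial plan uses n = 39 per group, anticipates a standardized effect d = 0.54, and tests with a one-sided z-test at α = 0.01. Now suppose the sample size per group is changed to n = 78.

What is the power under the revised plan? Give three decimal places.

Power ≈ 0.852

With n = 78 per group: δ = d·√(n/2) = 0.54 × √(78/2) = 3.3723. Critical value z_{0.01} = 2.326.
Revised power = Φ(δ − 2.326) = Φ(1.046) = 0.8522.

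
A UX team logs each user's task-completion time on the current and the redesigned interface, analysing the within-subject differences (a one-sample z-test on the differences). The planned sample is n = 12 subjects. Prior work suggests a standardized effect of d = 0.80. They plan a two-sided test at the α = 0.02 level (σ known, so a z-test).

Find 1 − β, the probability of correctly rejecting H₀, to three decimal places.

Noncentrality parameter: δ = d·√n = 0.80 × √12 = 2.7713
Critical value for a two-sided test at α = 0.02: z_{α/2} = 2.326.
Power = Φ(δ − 2.326) + Φ(−δ − 2.326) = Φ(0.445) + Φ(-5.098) = 0.6718 + 0.0000 = 0.6718.

Power ≈ 0.672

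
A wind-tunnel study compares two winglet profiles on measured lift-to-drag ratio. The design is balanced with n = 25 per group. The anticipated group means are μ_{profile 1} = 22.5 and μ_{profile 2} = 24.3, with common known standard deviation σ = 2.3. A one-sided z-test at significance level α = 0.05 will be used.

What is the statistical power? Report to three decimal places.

Standardized effect: d = |μ_{profile 1} − μ_{profile 2}| / σ = |22.5 − 24.3| / 2.3 = 0.7826
Noncentrality parameter: δ = d·√(n/2) = 0.7826 × √(25/2) = 2.7669
Critical value for a one-sided test at α = 0.05: z_α = 1.645.
Power = Φ(δ − 1.645) = Φ(1.122) = 0.8691.

Power ≈ 0.869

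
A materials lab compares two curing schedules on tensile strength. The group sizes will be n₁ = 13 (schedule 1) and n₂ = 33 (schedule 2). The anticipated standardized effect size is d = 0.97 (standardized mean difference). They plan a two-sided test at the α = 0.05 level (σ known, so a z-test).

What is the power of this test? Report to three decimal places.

Power ≈ 0.842

Noncentrality parameter: λ = d / √(1/n₁ + 1/n₂) = 0.97 / √(1/13 + 1/33) = 2.9622
Critical value for a two-sided test at α = 0.05: z_{α/2} = 1.960.
Power = Φ(λ − 1.960) + Φ(−λ − 1.960) = Φ(1.002) + Φ(-4.922) = 0.8419 + 0.0000 = 0.8419.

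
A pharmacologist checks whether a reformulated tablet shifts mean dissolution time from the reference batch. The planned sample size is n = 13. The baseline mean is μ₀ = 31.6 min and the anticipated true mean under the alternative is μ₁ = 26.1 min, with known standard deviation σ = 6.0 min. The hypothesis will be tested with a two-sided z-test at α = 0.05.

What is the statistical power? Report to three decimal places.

Power ≈ 0.911

Standardized effect: d = |μ₁ − μ₀| / σ = |26.1 − 31.6| / 6.0 = 0.9167
Noncentrality parameter: δ = d·√n = 0.9167 × √13 = 3.3051
Critical value for a two-sided test at α = 0.05: z_{α/2} = 1.960.
Power = Φ(δ − 1.960) + Φ(−δ − 1.960) = Φ(1.345) + Φ(-5.265) = 0.9107 + 0.0000 = 0.9107.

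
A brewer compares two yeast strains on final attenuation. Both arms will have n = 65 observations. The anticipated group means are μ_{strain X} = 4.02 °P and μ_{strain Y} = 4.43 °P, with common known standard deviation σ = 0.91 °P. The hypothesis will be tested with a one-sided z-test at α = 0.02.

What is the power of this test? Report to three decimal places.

Standardized effect: d = |μ_{strain X} − μ_{strain Y}| / σ = |4.02 − 4.43| / 0.91 = 0.4505
Noncentrality parameter: δ = d·√(n/2) = 0.4505 × √(65/2) = 2.5685
One-sided α = 0.02 → critical value z_{0.02} = 2.054.
Power = P(Z > 2.054 − δ) = Φ(0.515) = 0.6966.

Power ≈ 0.697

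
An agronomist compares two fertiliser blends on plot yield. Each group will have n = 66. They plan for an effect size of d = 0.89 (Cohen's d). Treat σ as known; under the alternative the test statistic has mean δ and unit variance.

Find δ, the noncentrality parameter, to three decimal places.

δ = d·√(n/2) = 0.89 × √(66/2) = 5.1127

δ ≈ 5.113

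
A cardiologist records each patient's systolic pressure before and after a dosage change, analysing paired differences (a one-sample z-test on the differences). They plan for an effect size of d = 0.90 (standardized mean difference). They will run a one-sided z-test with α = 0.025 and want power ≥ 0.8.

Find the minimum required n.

n = 10

Set Φ(δ − 1.960) = 0.8; then δ − 1.960 = Φ⁻¹(0.8) = 0.842, giving δ = 2.802.
δ = d·√n ⇒ n = (δ/d)² = (2.802 / 0.90)² = 9.69.
Round up to the next whole unit.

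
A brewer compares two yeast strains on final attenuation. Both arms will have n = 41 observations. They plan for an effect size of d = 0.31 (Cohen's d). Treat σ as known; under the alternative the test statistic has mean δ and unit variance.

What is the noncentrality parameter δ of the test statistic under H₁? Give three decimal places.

δ ≈ 1.404

The noncentrality parameter scales effect size by the design's sample-size factor: δ = d·√(n/2) = 0.31 × √(41/2) = 1.4036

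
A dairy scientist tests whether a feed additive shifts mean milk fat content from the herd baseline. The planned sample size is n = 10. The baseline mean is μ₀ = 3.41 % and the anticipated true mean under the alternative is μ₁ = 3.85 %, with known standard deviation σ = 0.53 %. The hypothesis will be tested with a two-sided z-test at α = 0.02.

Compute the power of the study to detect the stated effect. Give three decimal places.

Standardized effect: d = |μ₁ − μ₀| / σ = |3.85 − 3.41| / 0.53 = 0.8302
Noncentrality parameter: δ = d·√n = 0.8302 × √10 = 2.6253
Two-sided α = 0.02 → critical value z_{0.01} = 2.326.
Power = Φ(δ − 2.326) + Φ(−δ − 2.326) = Φ(0.299) + Φ(-4.952) = 0.6175 + 0.0000 = 0.6175.

Power ≈ 0.618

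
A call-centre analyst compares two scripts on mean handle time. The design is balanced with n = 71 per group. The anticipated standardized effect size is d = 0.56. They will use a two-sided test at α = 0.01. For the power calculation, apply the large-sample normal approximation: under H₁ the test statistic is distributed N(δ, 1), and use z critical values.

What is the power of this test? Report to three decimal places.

Power ≈ 0.777

Noncentrality parameter: δ = d·√(n/2) = 0.56 × √(71/2) = 3.3366
Critical value for a two-sided test at α = 0.01: z_{α/2} = 2.576.
Power = Φ(δ − 2.576) + Φ(−δ − 2.576) = Φ(0.761) + Φ(-5.912) = 0.7766 + 0.0000 = 0.7766.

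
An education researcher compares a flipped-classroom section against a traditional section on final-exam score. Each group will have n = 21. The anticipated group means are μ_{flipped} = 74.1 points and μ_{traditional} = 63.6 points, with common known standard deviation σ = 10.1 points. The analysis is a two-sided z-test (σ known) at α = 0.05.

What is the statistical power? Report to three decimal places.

Standardized effect: d = |μ_{flipped} − μ_{traditional}| / σ = |74.1 − 63.6| / 10.1 = 1.0396
Noncentrality parameter: δ = d·√(n/2) = 1.0396 × √(21/2) = 3.3687
Two-sided α = 0.05 → critical value z_{0.025} = 1.960.
Power = Φ(δ − 1.960) + Φ(−δ − 1.960) = Φ(1.409) + Φ(-5.329) = 0.9205 + 0.0000 = 0.9205.

Power ≈ 0.921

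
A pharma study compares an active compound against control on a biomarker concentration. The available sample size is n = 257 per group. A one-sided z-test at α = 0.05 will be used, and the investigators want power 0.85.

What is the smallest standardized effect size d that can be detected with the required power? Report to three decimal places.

d ≈ 0.237

Need Φ(δ − 1.645) = 0.85, so δ = 1.645 + 1.036 = 2.681.
δ = d·√(n/2) ⇒ d = δ/√(n/2) = 2.681/√(257/2) = 0.2365.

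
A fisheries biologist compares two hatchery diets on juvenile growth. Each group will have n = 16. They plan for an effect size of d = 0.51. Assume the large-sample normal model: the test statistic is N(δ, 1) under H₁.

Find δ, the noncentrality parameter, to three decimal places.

The noncentrality parameter scales effect size by the design's sample-size factor: δ = d·√(n/2) = 0.51 × √(16/2) = 1.4425

δ ≈ 1.442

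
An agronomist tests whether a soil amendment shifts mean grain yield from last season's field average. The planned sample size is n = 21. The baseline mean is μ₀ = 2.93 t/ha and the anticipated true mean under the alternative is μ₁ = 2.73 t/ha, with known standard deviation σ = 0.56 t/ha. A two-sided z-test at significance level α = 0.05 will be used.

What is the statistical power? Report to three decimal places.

Power ≈ 0.373

Standardized effect: d = |μ₁ − μ₀| / σ = |2.73 − 2.93| / 0.56 = 0.3571
Noncentrality parameter: δ = d·√n = 0.3571 × √21 = 1.6366
Two-sided α = 0.05 → critical value z_{0.025} = 1.960.
Power = Φ(δ − 1.960) + Φ(−δ − 1.960) = Φ(-0.323) + Φ(-3.597) = 0.3732 + 0.0002 = 0.3734.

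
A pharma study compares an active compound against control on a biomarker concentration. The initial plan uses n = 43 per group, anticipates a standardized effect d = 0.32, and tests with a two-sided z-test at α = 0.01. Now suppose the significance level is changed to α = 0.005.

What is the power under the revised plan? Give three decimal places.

δ = d·√(n/2) = 0.32 × √(43/2) = 1.4838 (unchanged). New critical value: z_{0.0025} = 2.807.
Revised power = Φ(δ − 2.807) + Φ(−δ − 2.807) = Φ(-1.323) + Φ(-4.291) = 0.0929 + 0.0000 = 0.0929.

Power ≈ 0.093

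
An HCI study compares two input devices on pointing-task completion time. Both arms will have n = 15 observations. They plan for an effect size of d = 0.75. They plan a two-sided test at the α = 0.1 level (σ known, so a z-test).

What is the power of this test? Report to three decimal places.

Noncentrality parameter: δ = d·√(n/2) = 0.75 × √(15/2) = 2.0540
Critical value for a two-sided test at α = 0.1: z_{α/2} = 1.645.
Power = Φ(δ − 1.645) + Φ(−δ − 1.645) = Φ(0.409) + Φ(-3.699) = 0.6588 + 0.0001 = 0.6589.

Power ≈ 0.659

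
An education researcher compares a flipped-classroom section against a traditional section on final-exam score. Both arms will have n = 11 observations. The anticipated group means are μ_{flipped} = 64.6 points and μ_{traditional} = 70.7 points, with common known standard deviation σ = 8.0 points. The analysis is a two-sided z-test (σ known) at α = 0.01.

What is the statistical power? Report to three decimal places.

Power ≈ 0.215

Standardized effect: d = |μ_{flipped} − μ_{traditional}| / σ = |64.6 − 70.7| / 8.0 = 0.7625
Noncentrality parameter: δ = d·√(n/2) = 0.7625 × √(11/2) = 1.7882
Critical value for a two-sided test at α = 0.01: z_{α/2} = 2.576.
Power = Φ(δ − 2.576) + Φ(−δ − 2.576) = Φ(-0.788) + Φ(-4.364) = 0.2155 + 0.0000 = 0.2155.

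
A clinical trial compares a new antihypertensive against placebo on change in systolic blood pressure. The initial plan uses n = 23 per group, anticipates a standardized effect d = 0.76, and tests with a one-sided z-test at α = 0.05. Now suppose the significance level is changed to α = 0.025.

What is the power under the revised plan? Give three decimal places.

δ = d·√(n/2) = 0.76 × √(23/2) = 2.5773 (unchanged). New critical value: z_{0.025} = 1.960.
Revised power = Φ(δ − 1.960) = Φ(0.617) = 0.7315.

Power ≈ 0.731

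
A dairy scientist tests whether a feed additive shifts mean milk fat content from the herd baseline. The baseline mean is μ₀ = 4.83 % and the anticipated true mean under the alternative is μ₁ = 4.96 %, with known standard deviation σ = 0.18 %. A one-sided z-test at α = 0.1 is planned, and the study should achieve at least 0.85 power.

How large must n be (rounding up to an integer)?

n = 11

Standardized effect: d = |μ₁ − μ₀| / σ = |4.96 − 4.83| / 0.18 = 0.7222
For power 0.85 need Φ(δ − z_{0.1}) = 0.85, so δ = z_{0.1} + z_{0.15} = 1.282 + 1.036 = 2.318.
δ = d·√n ⇒ n = (δ/d)² = (2.318 / 0.7222)² = 10.30.
Rounding up, n = 11.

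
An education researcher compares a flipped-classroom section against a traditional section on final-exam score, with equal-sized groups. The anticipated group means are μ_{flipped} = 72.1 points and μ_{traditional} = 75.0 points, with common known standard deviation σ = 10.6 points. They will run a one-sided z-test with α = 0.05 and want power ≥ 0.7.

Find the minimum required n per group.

n = 126 per group

Standardized effect: d = |μ_{flipped} − μ_{traditional}| / σ = |72.1 − 75.0| / 10.6 = 0.2736
Set Φ(δ − 1.645) = 0.7; then δ − 1.645 = Φ⁻¹(0.7) = 0.524, giving δ = 2.169.
δ = d·√(n/2) ⇒ n = 2(δ/d)² = 2 × (2.169 / 0.2736)² = 125.74.
Rounding up, n = 126 per group.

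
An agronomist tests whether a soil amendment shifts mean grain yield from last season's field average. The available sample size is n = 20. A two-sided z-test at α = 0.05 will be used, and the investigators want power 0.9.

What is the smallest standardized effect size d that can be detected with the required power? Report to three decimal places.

d ≈ 0.725

Required noncentrality: δ = z_{0.025} + z_{0.10} = 1.960 + 1.282 = 3.242.
(Lower-tail contribution to power is negligible for δ > 0.)
δ = d·√n ⇒ d = δ/√n = 3.242/√20 = 0.7248.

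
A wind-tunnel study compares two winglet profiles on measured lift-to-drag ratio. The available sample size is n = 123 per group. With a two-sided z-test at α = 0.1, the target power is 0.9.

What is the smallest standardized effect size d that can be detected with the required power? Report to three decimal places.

Required noncentrality: δ = z_{0.05} + z_{0.10} = 1.645 + 1.282 = 2.926.
(Lower-tail contribution to power is negligible for δ > 0.)
δ = d·√(n/2) ⇒ d = δ/√(n/2) = 2.926/√(123/2) = 0.3732.

d ≈ 0.373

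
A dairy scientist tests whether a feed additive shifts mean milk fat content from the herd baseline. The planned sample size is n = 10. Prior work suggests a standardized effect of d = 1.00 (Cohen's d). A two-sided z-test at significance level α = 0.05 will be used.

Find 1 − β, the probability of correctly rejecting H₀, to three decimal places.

Noncentrality parameter: δ = d·√n = 1.00 × √10 = 3.1623
Two-sided α = 0.05 → critical value z_{0.025} = 1.960.
Power = Φ(δ − 1.960) + Φ(−δ − 1.960) = Φ(1.202) + Φ(-5.122) = 0.8854 + 0.0000 = 0.8854.

Power ≈ 0.885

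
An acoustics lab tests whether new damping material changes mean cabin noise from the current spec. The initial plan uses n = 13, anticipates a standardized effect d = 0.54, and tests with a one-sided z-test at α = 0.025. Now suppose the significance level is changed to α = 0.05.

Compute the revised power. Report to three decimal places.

δ = d·√n = 0.54 × √13 = 1.9470 (unchanged). New critical value: z_{0.05} = 1.645.
Revised power = P(Z > 1.645 − δ) = Φ(0.302) = 0.6187.

Power ≈ 0.619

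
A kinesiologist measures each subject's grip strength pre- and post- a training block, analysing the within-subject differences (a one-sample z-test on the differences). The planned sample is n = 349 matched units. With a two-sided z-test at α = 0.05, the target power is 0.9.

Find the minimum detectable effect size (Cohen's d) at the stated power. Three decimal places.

d ≈ 0.174

Need Φ(δ − 1.960) = 0.9, so δ = 1.960 + 1.282 = 3.242.
(Lower-tail contribution to power is negligible for δ > 0.)
δ = d·√n ⇒ d = δ/√n = 3.242/√349 = 0.1735.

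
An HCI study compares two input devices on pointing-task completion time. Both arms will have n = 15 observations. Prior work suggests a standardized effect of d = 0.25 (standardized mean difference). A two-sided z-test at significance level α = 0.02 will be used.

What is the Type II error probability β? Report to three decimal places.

Noncentrality parameter: δ = d·√(n/2) = 0.25 × √(15/2) = 0.6847
Critical value for a two-sided test at α = 0.02: z_{α/2} = 2.326.
Power = Φ(δ − 2.326) + Φ(−δ − 2.326) = Φ(-1.642) + Φ(-3.011) = 0.0503 + 0.0013 = 0.0516.
Type II error: β = 1 − power = 1 − 0.0516 = 0.9484.

β ≈ 0.948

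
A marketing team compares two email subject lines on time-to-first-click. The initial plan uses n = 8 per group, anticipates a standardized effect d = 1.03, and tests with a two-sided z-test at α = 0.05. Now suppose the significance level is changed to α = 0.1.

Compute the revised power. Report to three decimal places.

δ = d·√(n/2) = 1.03 × √(8/2) = 2.0600 (unchanged). New critical value: z_{0.05} = 1.645.
Revised power = Φ(δ − 1.645) + Φ(−δ − 1.645) = Φ(0.415) + Φ(-3.705) = 0.6610 + 0.0001 = 0.6611.

Power ≈ 0.661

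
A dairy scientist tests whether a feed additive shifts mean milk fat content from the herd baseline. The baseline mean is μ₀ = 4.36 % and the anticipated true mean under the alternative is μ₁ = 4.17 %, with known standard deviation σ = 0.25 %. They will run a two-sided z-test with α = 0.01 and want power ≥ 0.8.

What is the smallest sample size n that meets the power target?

n = 21

Standardized effect: d = |μ₁ − μ₀| / σ = |4.17 − 4.36| / 0.25 = 0.7600
Set Φ(δ − 2.576) = 0.8; then δ − 2.576 = Φ⁻¹(0.8) = 0.842, giving δ = 3.417.
(The Φ(−δ − z_{α/2}) term is vanishingly small for δ > 0 and is dropped in the standard sample-size formula.)
δ = d·√n ⇒ n = (δ/d)² = (3.417 / 0.7600)² = 20.22.
Round up to the next whole unit.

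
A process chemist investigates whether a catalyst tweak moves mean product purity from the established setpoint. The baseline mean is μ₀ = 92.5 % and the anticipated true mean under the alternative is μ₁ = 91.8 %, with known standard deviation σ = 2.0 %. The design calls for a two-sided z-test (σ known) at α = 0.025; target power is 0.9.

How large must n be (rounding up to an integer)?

Standardized effect: d = |μ₁ − μ₀| / σ = |91.8 − 92.5| / 2.0 = 0.3500
Set Φ(δ − 2.241) = 0.9; then δ − 2.241 = Φ⁻¹(0.9) = 1.282, giving δ = 3.523.
(For δ > 0 the lower-tail rejection region contributes negligibly to power, so the one-term inversion is standard.)
δ = d·√n ⇒ n = (δ/d)² = (3.523 / 0.3500)² = 101.32.
Round up to the next whole unit.

n = 102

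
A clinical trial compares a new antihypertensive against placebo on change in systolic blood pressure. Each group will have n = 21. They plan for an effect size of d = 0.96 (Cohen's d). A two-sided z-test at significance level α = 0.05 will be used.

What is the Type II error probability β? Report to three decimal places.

Noncentrality parameter: δ = d·√(n/2) = 0.96 × √(21/2) = 3.1108
Critical value for a two-sided test at α = 0.05: z_{α/2} = 1.960.
Power = Φ(δ − 1.960) + Φ(−δ − 1.960) = Φ(1.151) + Φ(-5.071) = 0.8751 + 0.0000 = 0.8751.
Type II error: β = 1 − power = 1 − 0.8751 = 0.1249.

β ≈ 0.125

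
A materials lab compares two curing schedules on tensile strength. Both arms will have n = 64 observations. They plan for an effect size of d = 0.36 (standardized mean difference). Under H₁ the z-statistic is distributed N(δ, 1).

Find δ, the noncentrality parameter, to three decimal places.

δ ≈ 2.036

The noncentrality parameter scales effect size by the design's sample-size factor: δ = d·√(n/2) = 0.36 × √(64/2) = 2.0365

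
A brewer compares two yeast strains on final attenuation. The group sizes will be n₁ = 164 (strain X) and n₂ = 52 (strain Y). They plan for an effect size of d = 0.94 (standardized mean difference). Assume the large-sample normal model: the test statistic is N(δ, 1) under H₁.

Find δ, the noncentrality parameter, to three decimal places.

δ ≈ 5.906

The noncentrality parameter scales effect size by the design's sample-size factor: δ = d / √(1/n₁ + 1/n₂) = 0.94 / √(1/164 + 1/52) = 5.9064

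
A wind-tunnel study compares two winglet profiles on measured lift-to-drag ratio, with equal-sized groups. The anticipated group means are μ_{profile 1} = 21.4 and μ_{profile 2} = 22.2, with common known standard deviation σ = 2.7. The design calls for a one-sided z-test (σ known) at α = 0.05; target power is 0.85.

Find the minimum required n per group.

Standardized effect: d = |μ_{profile 1} − μ_{profile 2}| / σ = |21.4 − 22.2| / 2.7 = 0.2963
For power 0.85 need Φ(δ − z_{0.05}) = 0.85, so δ = z_{0.05} + z_{0.15} = 1.645 + 1.036 = 2.681.
δ = d·√(n/2) ⇒ n = 2(δ/d)² = 2 × (2.681 / 0.2963)² = 163.78.
Round up to the next whole unit.

n = 164 per group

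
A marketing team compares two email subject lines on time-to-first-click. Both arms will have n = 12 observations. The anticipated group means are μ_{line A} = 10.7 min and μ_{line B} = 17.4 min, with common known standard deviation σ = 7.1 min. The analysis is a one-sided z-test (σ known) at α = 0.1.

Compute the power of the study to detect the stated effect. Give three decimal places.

Standardized effect: d = |μ_{line A} − μ_{line B}| / σ = |10.7 − 17.4| / 7.1 = 0.9437
Noncentrality parameter: δ = d·√(n/2) = 0.9437 × √(12/2) = 2.3115
Critical value for a one-sided test at α = 0.1: z_α = 1.282.
Power = Φ(δ − 1.282) = Φ(1.030) = 0.8485.

Power ≈ 0.848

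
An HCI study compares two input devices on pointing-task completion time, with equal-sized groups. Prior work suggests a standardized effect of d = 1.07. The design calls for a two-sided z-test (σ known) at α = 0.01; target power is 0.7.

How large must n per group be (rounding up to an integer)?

For power 0.7 need Φ(δ − z_{0.005}) = 0.7, so δ = z_{0.005} + z_{0.30} = 2.576 + 0.524 = 3.100.
(Ignoring the negligible lower-tail rejection probability gives the usual closed-form inversion.)
δ = d·√(n/2) ⇒ n = 2(δ/d)² = 2 × (3.100 / 1.07)² = 16.79.
Rounding up, n = 17 per group.

n = 17 per group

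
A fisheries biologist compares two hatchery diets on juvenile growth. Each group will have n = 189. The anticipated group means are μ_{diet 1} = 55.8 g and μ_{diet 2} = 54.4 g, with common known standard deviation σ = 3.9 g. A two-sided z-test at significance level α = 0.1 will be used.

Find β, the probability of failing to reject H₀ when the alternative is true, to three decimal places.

β ≈ 0.033

Standardized effect: d = |μ_{diet 1} − μ_{diet 2}| / σ = |55.8 − 54.4| / 3.9 = 0.3590
Noncentrality parameter: δ = d·√(n/2) = 0.3590 × √(189/2) = 3.4896
Two-sided α = 0.1 → critical value z_{0.05} = 1.645.
Power = Φ(δ − 1.645) + Φ(−δ − 1.645) = Φ(1.845) + Φ(-5.134) = 0.9675 + 0.0000 = 0.9675.
Type II error: β = 1 − power = 1 − 0.9675 = 0.0325.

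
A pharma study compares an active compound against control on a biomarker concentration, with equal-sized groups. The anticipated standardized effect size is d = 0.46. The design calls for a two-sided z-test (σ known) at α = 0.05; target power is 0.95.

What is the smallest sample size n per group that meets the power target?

n = 123 per group

Set Φ(δ − 1.960) = 0.95; then δ − 1.960 = Φ⁻¹(0.95) = 1.645, giving δ = 3.605.
(Ignoring the negligible lower-tail rejection probability gives the usual closed-form inversion.)
δ = d·√(n/2) ⇒ n = 2(δ/d)² = 2 × (3.605 / 0.46)² = 122.82.
Round up to the next whole unit.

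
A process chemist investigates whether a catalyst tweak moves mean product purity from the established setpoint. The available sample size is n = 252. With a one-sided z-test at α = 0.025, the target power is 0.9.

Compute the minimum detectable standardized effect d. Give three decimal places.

d ≈ 0.204

Required noncentrality: δ = z_{0.025} + z_{0.10} = 1.960 + 1.282 = 3.242.
δ = d·√n ⇒ d = δ/√n = 3.242/√252 = 0.2042.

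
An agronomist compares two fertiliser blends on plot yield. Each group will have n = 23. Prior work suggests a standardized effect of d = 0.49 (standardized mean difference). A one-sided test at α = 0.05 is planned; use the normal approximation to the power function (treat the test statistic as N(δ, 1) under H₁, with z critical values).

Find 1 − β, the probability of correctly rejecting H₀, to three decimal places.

Power ≈ 0.507

Noncentrality parameter: δ = d·√(n/2) = 0.49 × √(23/2) = 1.6617
Critical value for a one-sided test at α = 0.05: z_α = 1.645.
Power = Φ(δ − 1.645) = Φ(0.017) = 0.5067.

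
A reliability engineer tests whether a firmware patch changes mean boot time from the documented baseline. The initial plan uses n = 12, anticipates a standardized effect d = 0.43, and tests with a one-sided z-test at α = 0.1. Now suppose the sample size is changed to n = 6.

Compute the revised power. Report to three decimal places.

Power ≈ 0.410

With n = 6: δ = d·√n = 0.43 × √6 = 1.0533. Critical value z_{0.1} = 1.282.
Revised power = P(Z > 1.282 − δ) = Φ(-0.228) = 0.4097.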